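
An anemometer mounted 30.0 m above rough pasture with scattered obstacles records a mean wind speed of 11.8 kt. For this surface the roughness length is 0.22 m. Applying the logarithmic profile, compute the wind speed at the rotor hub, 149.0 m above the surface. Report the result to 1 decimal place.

15.6 kt

Log law: V(z) ∝ ln(z/z₀), so V₂/V₁ = ln(z₂/z₀) / ln(z₁/z₀).
ln(149.0/0.22) = 6.5181, ln(30.0/0.22) = 4.9153
V₂ = 11.8 × 6.5181/4.9153 = 11.8 × 1.3261 = 15.6476 kt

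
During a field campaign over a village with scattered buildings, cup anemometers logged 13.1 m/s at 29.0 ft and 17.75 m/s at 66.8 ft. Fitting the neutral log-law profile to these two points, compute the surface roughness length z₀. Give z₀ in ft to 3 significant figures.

z₀ ≈ 2.76 ft

Log law: V(z) ∝ ln(z/z₀). With r = V₁/V₂ = 13.1/17.75 = 0.73803,
r · ln(z₂/z₀) = ln(z₁/z₀) ⇒ ln z₀ = (ln z₁ − r·ln z₂)/(1 − r)
ln z₀ = (3.36730 − 0.73803×4.20170) / 0.26197 = 1.0166
z₀ = exp(1.0166) = 2.764 ft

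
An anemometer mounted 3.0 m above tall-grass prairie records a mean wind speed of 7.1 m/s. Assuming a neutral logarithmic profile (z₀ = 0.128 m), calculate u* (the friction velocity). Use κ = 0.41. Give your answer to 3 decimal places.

u* ≈ 0.923 m/s

Log law: V(z) = (u*/κ) · ln(z/z₀) ⇒ u* = κ · V / ln(z/z₀)
u* = 0.41 × 7.1 / ln(3.0/0.128) = 0.41 × 7.1 / 3.1543
   = 2.9110 / 3.1543 = 0.9229 m/s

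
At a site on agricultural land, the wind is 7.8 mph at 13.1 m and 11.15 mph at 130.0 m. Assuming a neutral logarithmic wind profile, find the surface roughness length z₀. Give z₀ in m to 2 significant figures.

Log law: V(z) ∝ ln(z/z₀). With r = V₁/V₂ = 7.8/11.15 = 0.69955,
r · ln(z₂/z₀) = ln(z₁/z₀) ⇒ ln z₀ = (ln z₁ − r·ln z₂)/(1 − r)
ln z₀ = (2.57261 − 0.69955×4.86753) / 0.30045 = -2.7708
z₀ = exp(-2.7708) = 0.06261 m

z₀ ≈ 0.063 m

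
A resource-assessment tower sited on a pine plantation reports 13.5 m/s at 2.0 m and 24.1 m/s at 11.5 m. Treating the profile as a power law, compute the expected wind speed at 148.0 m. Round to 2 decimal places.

56.19 m/s

First find α: α = ln(V₂/V₁)/ln(z₂/z₁) = ln(24.1/13.5)/ln(11.5/2.0) = 0.57952/1.74920 = 0.3313
Extrapolate from 11.5 m to 148.0 m: V₃ = 24.1 × (148.0/11.5)^0.3313 = 24.1 × 2.3313 = 56.1854 m/s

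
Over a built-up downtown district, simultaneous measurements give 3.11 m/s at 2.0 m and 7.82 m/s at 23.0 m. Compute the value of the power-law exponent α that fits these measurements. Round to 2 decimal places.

Power law: V₂/V₁ = (z₂/z₁)^α ⇒ α = ln(V₂/V₁) / ln(z₂/z₁)
α = ln(7.82/3.11) / ln(23.0/2.0) = ln(2.5145) / ln(11.5000)
  = 0.92206 / 2.44235 = 0.37753

α ≈ 0.38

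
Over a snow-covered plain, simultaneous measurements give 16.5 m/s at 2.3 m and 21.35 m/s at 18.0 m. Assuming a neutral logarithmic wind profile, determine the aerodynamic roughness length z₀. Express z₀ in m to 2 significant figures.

Log law: V(z) ∝ ln(z/z₀). With r = V₁/V₂ = 16.5/21.35 = 0.77283,
r · ln(z₂/z₀) = ln(z₁/z₀) ⇒ ln z₀ = (ln z₁ − r·ln z₂)/(1 − r)
ln z₀ = (0.83291 − 0.77283×2.89037) / 0.22717 = -6.1667
z₀ = exp(-6.1667) = 0.002098 m

z₀ ≈ 0.0021 m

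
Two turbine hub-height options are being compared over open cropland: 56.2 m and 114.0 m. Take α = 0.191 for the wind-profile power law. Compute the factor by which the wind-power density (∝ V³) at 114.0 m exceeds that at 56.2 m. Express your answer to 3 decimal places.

Speed ratio: V_B/V_A = (z_B/z_A)^α = (114.0/56.2)^0.191 = (2.0285)^0.191 = 1.14464
Power-density ratio: P_B/P_A = (V_B/V_A)³ = (1.14464)³ = 1.49971

1.500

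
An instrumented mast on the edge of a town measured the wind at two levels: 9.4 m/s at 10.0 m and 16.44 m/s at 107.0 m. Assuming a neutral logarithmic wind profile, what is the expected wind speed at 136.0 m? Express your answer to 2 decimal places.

17.15 m/s

Log law: V ∝ ln(z/z₀). From the pair, with r = V₁/V₂ = 0.57178,
ln z₀ = (ln z₁ − r·ln z₂)/(1 − r) = (2.3026 − 0.57178×4.6728)/0.42822 = -0.8622 → z₀ = 0.4222 m
V₃ = V₁ · ln(z₃/z₀)/ln(z₁/z₀) = 9.4 × 5.7749/3.1648 = 17.1523 m/s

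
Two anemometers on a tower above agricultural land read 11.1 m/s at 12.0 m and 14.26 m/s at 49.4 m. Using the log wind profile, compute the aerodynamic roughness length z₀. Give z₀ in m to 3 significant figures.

z₀ ≈ 0.0833 m

Log law: V(z) ∝ ln(z/z₀). With r = V₁/V₂ = 11.1/14.26 = 0.77840,
r · ln(z₂/z₀) = ln(z₁/z₀) ⇒ ln z₀ = (ln z₁ − r·ln z₂)/(1 − r)
ln z₀ = (2.48491 − 0.77840×3.89995) / 0.22160 = -2.4857
z₀ = exp(-2.4857) = 0.08327 m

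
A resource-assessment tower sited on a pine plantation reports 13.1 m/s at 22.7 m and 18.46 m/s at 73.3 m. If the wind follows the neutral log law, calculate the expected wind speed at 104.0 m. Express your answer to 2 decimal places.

20.06 m/s

Log law: V ∝ ln(z/z₀). From the pair, with r = V₁/V₂ = 0.70964,
ln z₀ = (ln z₁ − r·ln z₂)/(1 − r) = (3.1224 − 0.70964×4.2946)/0.29036 = 0.2575 → z₀ = 1.294 m
V₃ = V₁ · ln(z₃/z₀)/ln(z₁/z₀) = 13.1 × 4.3869/2.8649 = 20.0596 m/s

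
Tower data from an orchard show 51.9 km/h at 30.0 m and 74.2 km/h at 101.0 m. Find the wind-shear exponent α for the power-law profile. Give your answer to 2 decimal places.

α ≈ 0.29

Power law: V₂/V₁ = (z₂/z₁)^α ⇒ α = ln(V₂/V₁) / ln(z₂/z₁)
α = ln(74.2/51.9) / ln(101.0/30.0) = ln(1.4297) / ln(3.3667)
  = 0.35745 / 1.21392 = 0.29445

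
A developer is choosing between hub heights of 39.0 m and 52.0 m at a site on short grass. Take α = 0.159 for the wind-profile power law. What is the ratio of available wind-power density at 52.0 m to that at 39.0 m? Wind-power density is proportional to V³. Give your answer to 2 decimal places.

1.15

Speed ratio: V_B/V_A = (z_B/z_A)^α = (52.0/39.0)^0.159 = (1.3333)^0.159 = 1.04680
Power-density ratio: P_B/P_A = (V_B/V_A)³ = (1.04680)³ = 1.14709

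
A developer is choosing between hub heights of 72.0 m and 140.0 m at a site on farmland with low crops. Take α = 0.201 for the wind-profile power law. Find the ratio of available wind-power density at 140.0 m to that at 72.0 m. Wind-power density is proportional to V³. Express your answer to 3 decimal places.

Speed ratio: V_B/V_A = (z_B/z_A)^α = (140.0/72.0)^0.201 = (1.9444)^0.201 = 1.14300
Power-density ratio: P_B/P_A = (V_B/V_A)³ = (1.14300)³ = 1.49329

1.493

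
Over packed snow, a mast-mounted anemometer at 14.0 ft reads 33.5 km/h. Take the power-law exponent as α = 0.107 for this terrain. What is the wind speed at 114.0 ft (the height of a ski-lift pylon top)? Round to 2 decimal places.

Power-law profile: V₂ = V₁ · (z₂/z₁)^α
V₂ = 33.5 × (114.0/14.0)^0.107 = 33.5 × (8.1429)^0.107
    = 33.5 × 1.2516 = 41.9274 km/h

41.93 km/h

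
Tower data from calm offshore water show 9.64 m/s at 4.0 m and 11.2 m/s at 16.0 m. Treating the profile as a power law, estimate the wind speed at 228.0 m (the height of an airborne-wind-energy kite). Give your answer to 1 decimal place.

First find α: α = ln(V₂/V₁)/ln(z₂/z₁) = ln(11.2/9.64)/ln(16.0/4.0) = 0.14999/1.38629 = 0.1082
Extrapolate from 16.0 m to 228.0 m: V₃ = 11.2 × (228.0/16.0)^0.1082 = 11.2 × 1.3330 = 14.9299 m/s

14.9 m/s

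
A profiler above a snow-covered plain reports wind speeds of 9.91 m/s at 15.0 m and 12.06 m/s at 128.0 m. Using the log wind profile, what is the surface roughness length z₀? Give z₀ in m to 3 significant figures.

Log law: V(z) ∝ ln(z/z₀). With r = V₁/V₂ = 9.91/12.06 = 0.82172,
r · ln(z₂/z₀) = ln(z₁/z₀) ⇒ ln z₀ = (ln z₁ − r·ln z₂)/(1 − r)
ln z₀ = (2.70805 − 0.82172×4.85203) / 0.17828 = -7.1742
z₀ = exp(-7.1742) = 0.0007661 m

z₀ ≈ 0.000766 m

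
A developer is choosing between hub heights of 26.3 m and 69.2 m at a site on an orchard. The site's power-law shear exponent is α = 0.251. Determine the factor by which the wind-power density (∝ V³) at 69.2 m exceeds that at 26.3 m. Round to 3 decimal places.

2.072

Speed ratio: V_B/V_A = (z_B/z_A)^α = (69.2/26.3)^0.251 = (2.6312)^0.251 = 1.27485
Power-density ratio: P_B/P_A = (V_B/V_A)³ = (1.27485)³ = 2.07192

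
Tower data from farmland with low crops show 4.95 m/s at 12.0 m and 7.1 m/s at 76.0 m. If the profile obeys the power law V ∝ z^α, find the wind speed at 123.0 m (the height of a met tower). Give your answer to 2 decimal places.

First find α: α = ln(V₂/V₁)/ln(z₂/z₁) = ln(7.1/4.95)/ln(76.0/12.0) = 0.36071/1.84583 = 0.1954
Extrapolate from 76.0 m to 123.0 m: V₃ = 7.1 × (123.0/76.0)^0.1954 = 7.1 × 1.0987 = 7.8004 m/s

7.80 m/s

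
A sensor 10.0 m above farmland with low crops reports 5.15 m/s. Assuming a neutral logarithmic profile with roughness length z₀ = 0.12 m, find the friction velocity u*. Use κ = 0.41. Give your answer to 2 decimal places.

Log law: V(z) = (u*/κ) · ln(z/z₀) ⇒ u* = κ · V / ln(z/z₀)
u* = 0.41 × 5.15 / ln(10.0/0.12) = 0.41 × 5.15 / 4.4228
   = 2.1115 / 4.4228 = 0.4774 m/s

u* ≈ 0.48 m/s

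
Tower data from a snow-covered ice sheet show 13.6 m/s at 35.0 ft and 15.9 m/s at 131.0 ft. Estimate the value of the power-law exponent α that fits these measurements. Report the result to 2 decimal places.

α ≈ 0.12

Power law: V₂/V₁ = (z₂/z₁)^α ⇒ α = ln(V₂/V₁) / ln(z₂/z₁)
α = ln(15.9/13.6) / ln(131.0/35.0) = ln(1.1691) / ln(3.7429)
  = 0.15625 / 1.31985 = 0.11838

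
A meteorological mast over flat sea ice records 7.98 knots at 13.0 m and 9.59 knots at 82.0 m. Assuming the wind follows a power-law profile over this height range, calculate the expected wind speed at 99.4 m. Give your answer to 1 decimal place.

First find α: α = ln(V₂/V₁)/ln(z₂/z₁) = ln(9.59/7.98)/ln(82.0/13.0) = 0.18378/1.84177 = 0.0998
Extrapolate from 82.0 m to 99.4 m: V₃ = 9.59 × (99.4/82.0)^0.0998 = 9.59 × 1.0194 = 9.7759 knots

9.8 knots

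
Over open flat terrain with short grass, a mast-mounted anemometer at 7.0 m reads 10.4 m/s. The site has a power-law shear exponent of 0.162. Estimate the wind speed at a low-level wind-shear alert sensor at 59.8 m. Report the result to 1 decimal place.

14.7 m/s

Power-law profile: V₂ = V₁ · (z₂/z₁)^α
V₂ = 10.4 × (59.8/7.0)^0.162 = 10.4 × (8.5429)^0.162
    = 10.4 × 1.4155 = 14.7215 m/s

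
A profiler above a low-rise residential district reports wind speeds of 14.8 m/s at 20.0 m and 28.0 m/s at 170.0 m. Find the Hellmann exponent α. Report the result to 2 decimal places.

α ≈ 0.30

Power law: V₂/V₁ = (z₂/z₁)^α ⇒ α = ln(V₂/V₁) / ln(z₂/z₁)
α = ln(28.0/14.8) / ln(170.0/20.0) = ln(1.8919) / ln(8.5000)
  = 0.63758 / 2.14007 = 0.29792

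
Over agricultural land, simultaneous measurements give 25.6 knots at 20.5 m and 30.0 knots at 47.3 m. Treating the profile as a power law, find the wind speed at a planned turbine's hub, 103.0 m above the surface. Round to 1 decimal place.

First find α: α = ln(V₂/V₁)/ln(z₂/z₁) = ln(30.0/25.6)/ln(47.3/20.5) = 0.15861/0.83609 = 0.1897
Extrapolate from 47.3 m to 103.0 m: V₃ = 30.0 × (103.0/47.3)^0.1897 = 30.0 × 1.1591 = 34.7724 knots

34.8 knots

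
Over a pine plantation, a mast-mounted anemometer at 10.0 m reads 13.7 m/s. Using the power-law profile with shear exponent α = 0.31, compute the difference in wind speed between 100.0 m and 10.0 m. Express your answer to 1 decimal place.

Power law: V₂ = V₁ · (z₂/z₁)^α = 13.7 × (10.0000)^0.31 = 27.9718 m/s
ΔV = 27.9718 − 13.7 = 14.2718 m/s

14.3 m/s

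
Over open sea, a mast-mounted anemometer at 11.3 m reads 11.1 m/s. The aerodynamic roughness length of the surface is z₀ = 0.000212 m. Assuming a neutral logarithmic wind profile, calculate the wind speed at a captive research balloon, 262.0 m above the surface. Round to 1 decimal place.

14.3 m/s

Log law: V(z) ∝ ln(z/z₀), so V₂/V₁ = ln(z₂/z₀) / ln(z₁/z₀).
ln(262.0/0.000212) = 14.0273, ln(11.3/0.000212) = 10.8837
V₂ = 11.1 × 14.0273/10.8837 = 11.1 × 1.2888 = 14.3060 m/s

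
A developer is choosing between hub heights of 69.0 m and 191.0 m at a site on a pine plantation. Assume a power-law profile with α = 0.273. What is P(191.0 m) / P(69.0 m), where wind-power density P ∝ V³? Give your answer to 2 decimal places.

Speed ratio: V_B/V_A = (z_B/z_A)^α = (191.0/69.0)^0.273 = (2.7681)^0.273 = 1.32043
Power-density ratio: P_B/P_A = (V_B/V_A)³ = (1.32043)³ = 2.30223

2.30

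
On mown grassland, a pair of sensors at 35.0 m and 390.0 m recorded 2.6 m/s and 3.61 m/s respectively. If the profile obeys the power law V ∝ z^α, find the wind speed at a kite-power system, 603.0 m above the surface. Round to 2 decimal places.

First find α: α = ln(V₂/V₁)/ln(z₂/z₁) = ln(3.61/2.6)/ln(390.0/35.0) = 0.32820/2.41080 = 0.1361
Extrapolate from 390.0 m to 603.0 m: V₃ = 3.61 × (603.0/390.0)^0.1361 = 3.61 × 1.0611 = 3.8306 m/s

3.83 m/s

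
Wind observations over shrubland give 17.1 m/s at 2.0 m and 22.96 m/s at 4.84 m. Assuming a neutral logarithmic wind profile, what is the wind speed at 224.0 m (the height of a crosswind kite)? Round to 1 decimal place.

Log law: V ∝ ln(z/z₀). From the pair, with r = V₁/V₂ = 0.74477,
ln z₀ = (ln z₁ − r·ln z₂)/(1 − r) = (0.6931 − 0.74477×1.5769)/0.25523 = -1.8858 → z₀ = 0.1517 m
V₃ = V₁ · ln(z₃/z₀)/ln(z₁/z₀) = 17.1 × 7.2974/2.5789 = 48.3870 m/s

48.4 m/s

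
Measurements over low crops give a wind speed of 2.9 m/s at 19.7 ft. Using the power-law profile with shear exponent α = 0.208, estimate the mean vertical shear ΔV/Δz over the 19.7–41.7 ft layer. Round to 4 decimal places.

Power law: V₂ = V₁ · (z₂/z₁)^α = 2.9 × (2.1168)^0.208 = 3.3895 m/s
ΔV/Δz = (3.3895 − 2.9)/(41.7 − 19.7) = 0.4895/22.0000 = 0.02225 m/s/ft

0.0223 m/s/ft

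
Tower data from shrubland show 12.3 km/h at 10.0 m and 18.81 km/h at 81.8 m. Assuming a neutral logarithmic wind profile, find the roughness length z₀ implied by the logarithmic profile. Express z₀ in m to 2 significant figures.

Log law: V(z) ∝ ln(z/z₀). With r = V₁/V₂ = 12.3/18.81 = 0.65391,
r · ln(z₂/z₀) = ln(z₁/z₀) ⇒ ln z₀ = (ln z₁ − r·ln z₂)/(1 − r)
ln z₀ = (2.30259 − 0.65391×4.40428) / 0.34609 = -1.6684
z₀ = exp(-1.6684) = 0.1886 m

z₀ ≈ 0.19 m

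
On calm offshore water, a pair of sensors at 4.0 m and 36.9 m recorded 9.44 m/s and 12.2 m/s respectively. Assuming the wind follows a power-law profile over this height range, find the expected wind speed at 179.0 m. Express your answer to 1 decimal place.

14.6 m/s

First find α: α = ln(V₂/V₁)/ln(z₂/z₁) = ln(12.2/9.44)/ln(36.9/4.0) = 0.25648/2.22192 = 0.1154
Extrapolate from 36.9 m to 179.0 m: V₃ = 12.2 × (179.0/36.9)^0.1154 = 12.2 × 1.2000 = 14.6395 m/s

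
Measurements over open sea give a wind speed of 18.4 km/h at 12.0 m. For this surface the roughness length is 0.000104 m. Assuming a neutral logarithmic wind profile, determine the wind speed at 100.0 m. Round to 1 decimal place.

21.7 km/h

Log law: V(z) ∝ ln(z/z₀), so V₂/V₁ = ln(z₂/z₀) / ln(z₁/z₀).
ln(100.0/0.000104) = 13.7763, ln(12.0/0.000104) = 11.6560
V₂ = 18.4 × 13.7763/11.6560 = 18.4 × 1.1819 = 21.7470 km/h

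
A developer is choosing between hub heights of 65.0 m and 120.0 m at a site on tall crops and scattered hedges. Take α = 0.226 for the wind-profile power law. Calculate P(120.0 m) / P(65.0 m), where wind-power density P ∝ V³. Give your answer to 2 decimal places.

1.52

Speed ratio: V_B/V_A = (z_B/z_A)^α = (120.0/65.0)^0.226 = (1.8462)^0.226 = 1.14862
Power-density ratio: P_B/P_A = (V_B/V_A)³ = (1.14862)³ = 1.51541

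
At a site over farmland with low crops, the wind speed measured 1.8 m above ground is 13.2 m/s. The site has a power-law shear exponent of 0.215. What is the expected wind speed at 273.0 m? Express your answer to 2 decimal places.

Power-law profile: V₂ = V₁ · (z₂/z₁)^α
V₂ = 13.2 × (273.0/1.8)^0.215 = 13.2 × (151.6667)^0.215
    = 13.2 × 2.9437 = 38.8566 m/s

38.86 m/s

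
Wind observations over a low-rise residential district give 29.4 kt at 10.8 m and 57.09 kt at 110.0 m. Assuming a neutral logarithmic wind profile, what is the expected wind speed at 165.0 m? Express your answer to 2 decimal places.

61.93 kt

Log law: V ∝ ln(z/z₀). From the pair, with r = V₁/V₂ = 0.51498,
ln z₀ = (ln z₁ − r·ln z₂)/(1 − r) = (2.3795 − 0.51498×4.7005)/0.48502 = -0.0847 → z₀ = 0.9188 m
V₃ = V₁ · ln(z₃/z₀)/ln(z₁/z₀) = 29.4 × 5.1907/2.4643 = 61.9274 kt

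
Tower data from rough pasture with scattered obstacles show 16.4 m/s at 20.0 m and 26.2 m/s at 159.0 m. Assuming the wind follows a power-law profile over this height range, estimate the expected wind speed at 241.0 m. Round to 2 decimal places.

First find α: α = ln(V₂/V₁)/ln(z₂/z₁) = ln(26.2/16.4)/ln(159.0/20.0) = 0.46848/2.07317 = 0.2260
Extrapolate from 159.0 m to 241.0 m: V₃ = 26.2 × (241.0/159.0)^0.2260 = 26.2 × 1.0985 = 28.7817 m/s

28.78 m/s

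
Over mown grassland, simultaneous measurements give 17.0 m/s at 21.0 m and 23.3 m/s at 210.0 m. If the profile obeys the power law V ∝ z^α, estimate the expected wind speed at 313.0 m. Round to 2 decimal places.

First find α: α = ln(V₂/V₁)/ln(z₂/z₁) = ln(23.3/17.0)/ln(210.0/21.0) = 0.31524/2.30259 = 0.1369
Extrapolate from 210.0 m to 313.0 m: V₃ = 23.3 × (313.0/210.0)^0.1369 = 23.3 × 1.0562 = 24.6085 m/s

24.61 m/s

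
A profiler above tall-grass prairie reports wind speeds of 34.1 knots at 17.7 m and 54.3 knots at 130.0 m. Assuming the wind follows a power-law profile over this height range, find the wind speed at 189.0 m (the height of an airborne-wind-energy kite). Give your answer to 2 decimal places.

First find α: α = ln(V₂/V₁)/ln(z₂/z₁) = ln(54.3/34.1)/ln(130.0/17.7) = 0.46523/1.99397 = 0.2333
Extrapolate from 130.0 m to 189.0 m: V₃ = 54.3 × (189.0/130.0)^0.2333 = 54.3 × 1.0912 = 59.2541 knots

59.25 knots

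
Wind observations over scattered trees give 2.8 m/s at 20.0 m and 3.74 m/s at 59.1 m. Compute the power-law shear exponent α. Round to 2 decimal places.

Power law: V₂/V₁ = (z₂/z₁)^α ⇒ α = ln(V₂/V₁) / ln(z₂/z₁)
α = ln(3.74/2.8) / ln(59.1/20.0) = ln(1.3357) / ln(2.9550)
  = 0.28947 / 1.08350 = 0.26716

α ≈ 0.27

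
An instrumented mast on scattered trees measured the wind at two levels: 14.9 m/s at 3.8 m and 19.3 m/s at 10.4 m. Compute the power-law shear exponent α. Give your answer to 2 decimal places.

α ≈ 0.26

Power law: V₂/V₁ = (z₂/z₁)^α ⇒ α = ln(V₂/V₁) / ln(z₂/z₁)
α = ln(19.3/14.9) / ln(10.4/3.8) = ln(1.2953) / ln(2.7368)
  = 0.25874 / 1.00680 = 0.25700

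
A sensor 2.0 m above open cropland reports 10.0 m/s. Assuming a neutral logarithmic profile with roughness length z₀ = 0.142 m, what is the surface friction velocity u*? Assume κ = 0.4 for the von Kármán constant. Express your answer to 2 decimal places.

u* ≈ 1.51 m/s

Log law: V(z) = (u*/κ) · ln(z/z₀) ⇒ u* = κ · V / ln(z/z₀)
u* = 0.4 × 10.0 / ln(2.0/0.142) = 0.4 × 10.0 / 2.6451
   = 4.0000 / 2.6451 = 1.5122 m/s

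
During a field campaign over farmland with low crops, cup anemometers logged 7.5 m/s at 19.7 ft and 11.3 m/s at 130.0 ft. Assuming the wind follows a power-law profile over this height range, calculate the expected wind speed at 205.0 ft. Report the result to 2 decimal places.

First find α: α = ln(V₂/V₁)/ln(z₂/z₁) = ln(11.3/7.5)/ln(130.0/19.7) = 0.40990/1.88692 = 0.2172
Extrapolate from 130.0 ft to 205.0 ft: V₃ = 11.3 × (205.0/130.0)^0.2172 = 11.3 × 1.1040 = 12.4753 m/s

12.48 m/s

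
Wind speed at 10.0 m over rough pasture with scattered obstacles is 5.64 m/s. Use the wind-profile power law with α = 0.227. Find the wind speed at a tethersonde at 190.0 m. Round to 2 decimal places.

Power-law profile: V₂ = V₁ · (z₂/z₁)^α
V₂ = 5.64 × (190.0/10.0)^0.227 = 5.64 × (19.0000)^0.227
    = 5.64 × 1.9511 = 11.0041 m/s

11.00 m/s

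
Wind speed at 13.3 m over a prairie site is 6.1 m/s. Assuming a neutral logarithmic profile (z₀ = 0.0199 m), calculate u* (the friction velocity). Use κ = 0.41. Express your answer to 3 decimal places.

u* ≈ 0.384 m/s

Log law: V(z) = (u*/κ) · ln(z/z₀) ⇒ u* = κ · V / ln(z/z₀)
u* = 0.41 × 6.1 / ln(13.3/0.0199) = 0.41 × 6.1 / 6.5048
   = 2.5010 / 6.5048 = 0.3845 m/s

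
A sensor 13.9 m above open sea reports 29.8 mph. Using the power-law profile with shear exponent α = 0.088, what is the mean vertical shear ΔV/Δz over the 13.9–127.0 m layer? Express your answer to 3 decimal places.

0.057 mph/m

Power law: V₂ = V₁ · (z₂/z₁)^α = 29.8 × (9.1367)^0.088 = 36.2048 mph
ΔV/Δz = (36.2048 − 29.8)/(127.0 − 13.9) = 6.4048/113.1000 = 0.05663 mph/m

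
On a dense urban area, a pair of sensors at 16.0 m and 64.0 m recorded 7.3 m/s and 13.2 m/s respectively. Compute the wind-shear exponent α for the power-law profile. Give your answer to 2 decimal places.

Power law: V₂/V₁ = (z₂/z₁)^α ⇒ α = ln(V₂/V₁) / ln(z₂/z₁)
α = ln(13.2/7.3) / ln(64.0/16.0) = ln(1.8082) / ln(4.0000)
  = 0.59234 / 1.38629 = 0.42728

α ≈ 0.43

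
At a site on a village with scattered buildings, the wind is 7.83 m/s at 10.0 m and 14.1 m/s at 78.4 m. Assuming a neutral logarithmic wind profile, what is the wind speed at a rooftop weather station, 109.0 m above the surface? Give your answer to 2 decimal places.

15.10 m/s

Log law: V ∝ ln(z/z₀). From the pair, with r = V₁/V₂ = 0.55532,
ln z₀ = (ln z₁ − r·ln z₂)/(1 − r) = (2.3026 − 0.55532×4.3618)/0.44468 = -0.2690 → z₀ = 0.7641 m
V₃ = V₁ · ln(z₃/z₀)/ln(z₁/z₀) = 7.83 × 4.9603/2.5716 = 15.1033 m/s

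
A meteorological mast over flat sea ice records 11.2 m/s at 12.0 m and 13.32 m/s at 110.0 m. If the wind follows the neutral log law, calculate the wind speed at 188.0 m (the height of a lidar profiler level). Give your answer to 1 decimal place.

13.8 m/s

Log law: V ∝ ln(z/z₀). From the pair, with r = V₁/V₂ = 0.84084,
ln z₀ = (ln z₁ − r·ln z₂)/(1 − r) = (2.4849 − 0.84084×4.7005)/0.15916 = -9.2200 → z₀ = 0.00009904 m
V₃ = V₁ · ln(z₃/z₀)/ln(z₁/z₀) = 11.2 × 14.4565/11.7049 = 13.8328 m/s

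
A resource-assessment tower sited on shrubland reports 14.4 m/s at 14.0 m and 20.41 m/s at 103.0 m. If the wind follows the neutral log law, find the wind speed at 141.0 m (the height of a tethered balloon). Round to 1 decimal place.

21.4 m/s

Log law: V ∝ ln(z/z₀). From the pair, with r = V₁/V₂ = 0.70554,
ln z₀ = (ln z₁ − r·ln z₂)/(1 − r) = (2.6391 − 0.70554×4.6347)/0.29446 = -2.1426 → z₀ = 0.1174 m
V₃ = V₁ · ln(z₃/z₀)/ln(z₁/z₀) = 14.4 × 7.0913/4.7816 = 21.3557 m/s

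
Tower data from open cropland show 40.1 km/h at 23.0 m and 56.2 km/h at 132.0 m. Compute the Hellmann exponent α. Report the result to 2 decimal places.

Power law: V₂/V₁ = (z₂/z₁)^α ⇒ α = ln(V₂/V₁) / ln(z₂/z₁)
α = ln(56.2/40.1) / ln(132.0/23.0) = ln(1.4015) / ln(5.7391)
  = 0.33754 / 1.74731 = 0.19318

α ≈ 0.19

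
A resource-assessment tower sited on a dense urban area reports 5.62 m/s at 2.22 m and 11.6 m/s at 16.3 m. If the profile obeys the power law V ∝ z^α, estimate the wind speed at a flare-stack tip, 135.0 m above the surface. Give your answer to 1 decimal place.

25.0 m/s

First find α: α = ln(V₂/V₁)/ln(z₂/z₁) = ln(11.6/5.62)/ln(16.3/2.22) = 0.72467/1.99366 = 0.3635
Extrapolate from 16.3 m to 135.0 m: V₃ = 11.6 × (135.0/16.3)^0.3635 = 11.6 × 2.1564 = 25.0146 m/s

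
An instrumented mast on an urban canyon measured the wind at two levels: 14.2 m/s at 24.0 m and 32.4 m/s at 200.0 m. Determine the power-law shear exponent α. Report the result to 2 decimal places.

α ≈ 0.39

Power law: V₂/V₁ = (z₂/z₁)^α ⇒ α = ln(V₂/V₁) / ln(z₂/z₁)
α = ln(32.4/14.2) / ln(200.0/24.0) = ln(2.2817) / ln(8.3333)
  = 0.82492 / 2.12026 = 0.38906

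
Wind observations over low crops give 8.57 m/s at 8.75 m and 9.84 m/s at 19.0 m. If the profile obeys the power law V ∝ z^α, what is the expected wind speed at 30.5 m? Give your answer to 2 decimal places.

First find α: α = ln(V₂/V₁)/ln(z₂/z₁) = ln(9.84/8.57)/ln(19.0/8.75) = 0.13819/0.77539 = 0.1782
Extrapolate from 19.0 m to 30.5 m: V₃ = 9.84 × (30.5/19.0)^0.1782 = 9.84 × 1.0880 = 10.7060 m/s

10.71 m/s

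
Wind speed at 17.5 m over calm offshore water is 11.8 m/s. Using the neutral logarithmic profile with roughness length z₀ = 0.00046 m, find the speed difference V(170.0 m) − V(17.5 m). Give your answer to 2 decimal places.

2.54 m/s

Log law: V₂ = V₁ · ln(z₂/z₀)/ln(z₁/z₀) = 11.8 × 12.8201/10.5465 = 14.3438 m/s
ΔV = 14.3438 − 11.8 = 2.5438 m/s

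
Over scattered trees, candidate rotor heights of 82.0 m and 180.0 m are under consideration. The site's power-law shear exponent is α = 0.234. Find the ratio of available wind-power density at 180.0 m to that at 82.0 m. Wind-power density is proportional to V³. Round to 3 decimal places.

Speed ratio: V_B/V_A = (z_B/z_A)^α = (180.0/82.0)^0.234 = (2.1951)^0.234 = 1.20199
Power-density ratio: P_B/P_A = (V_B/V_A)³ = (1.20199)³ = 1.73662

1.737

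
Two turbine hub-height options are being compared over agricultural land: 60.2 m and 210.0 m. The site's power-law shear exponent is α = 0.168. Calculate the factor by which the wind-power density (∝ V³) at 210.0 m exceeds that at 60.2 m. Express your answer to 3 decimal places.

1.877

Speed ratio: V_B/V_A = (z_B/z_A)^α = (210.0/60.2)^0.168 = (3.4884)^0.168 = 1.23356
Power-density ratio: P_B/P_A = (V_B/V_A)³ = (1.23356)³ = 1.87708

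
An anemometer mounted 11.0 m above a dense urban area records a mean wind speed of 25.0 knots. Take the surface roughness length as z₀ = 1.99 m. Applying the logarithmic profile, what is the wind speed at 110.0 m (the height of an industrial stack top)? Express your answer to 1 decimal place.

Log law: V(z) ∝ ln(z/z₀), so V₂/V₁ = ln(z₂/z₀) / ln(z₁/z₀).
ln(110.0/1.99) = 4.0123, ln(11.0/1.99) = 1.7098
V₂ = 25.0 × 4.0123/1.7098 = 25.0 × 2.3467 = 58.6682 knots

58.7 knots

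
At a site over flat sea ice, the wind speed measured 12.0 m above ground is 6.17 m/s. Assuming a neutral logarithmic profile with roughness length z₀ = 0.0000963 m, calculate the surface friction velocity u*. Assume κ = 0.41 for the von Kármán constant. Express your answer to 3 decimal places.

Log law: V(z) = (u*/κ) · ln(z/z₀) ⇒ u* = κ · V / ln(z/z₀)
u* = 0.41 × 6.17 / ln(12.0/0.0000963) = 0.41 × 6.17 / 11.7329
   = 2.5297 / 11.7329 = 0.2156 m/s

u* ≈ 0.216 m/s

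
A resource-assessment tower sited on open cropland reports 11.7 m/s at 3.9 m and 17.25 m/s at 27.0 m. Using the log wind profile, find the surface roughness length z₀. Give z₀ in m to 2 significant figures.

z₀ ≈ 0.066 m

Log law: V(z) ∝ ln(z/z₀). With r = V₁/V₂ = 11.7/17.25 = 0.67826,
r · ln(z₂/z₀) = ln(z₁/z₀) ⇒ ln z₀ = (ln z₁ − r·ln z₂)/(1 − r)
ln z₀ = (1.36098 − 0.67826×3.29584) / 0.32174 = -2.7179
z₀ = exp(-2.7179) = 0.06601 m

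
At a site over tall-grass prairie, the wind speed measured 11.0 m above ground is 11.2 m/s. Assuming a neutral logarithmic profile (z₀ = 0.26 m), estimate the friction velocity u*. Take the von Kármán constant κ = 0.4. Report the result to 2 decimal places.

u* ≈ 1.20 m/s

Log law: V(z) = (u*/κ) · ln(z/z₀) ⇒ u* = κ · V / ln(z/z₀)
u* = 0.4 × 11.2 / ln(11.0/0.26) = 0.4 × 11.2 / 3.7450
   = 4.4800 / 3.7450 = 1.1963 m/s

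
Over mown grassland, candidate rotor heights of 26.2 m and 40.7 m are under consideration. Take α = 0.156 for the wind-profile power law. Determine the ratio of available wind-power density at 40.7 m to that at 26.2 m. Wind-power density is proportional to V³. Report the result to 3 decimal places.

1.229

Speed ratio: V_B/V_A = (z_B/z_A)^α = (40.7/26.2)^0.156 = (1.5534)^0.156 = 1.07113
Power-density ratio: P_B/P_A = (V_B/V_A)³ = (1.07113)³ = 1.22892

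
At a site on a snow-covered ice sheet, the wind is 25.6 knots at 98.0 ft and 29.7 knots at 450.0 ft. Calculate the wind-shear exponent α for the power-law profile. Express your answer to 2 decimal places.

Power law: V₂/V₁ = (z₂/z₁)^α ⇒ α = ln(V₂/V₁) / ln(z₂/z₁)
α = ln(29.7/25.6) / ln(450.0/98.0) = ln(1.1602) / ln(4.5918)
  = 0.14855 / 1.52428 = 0.09746

α ≈ 0.10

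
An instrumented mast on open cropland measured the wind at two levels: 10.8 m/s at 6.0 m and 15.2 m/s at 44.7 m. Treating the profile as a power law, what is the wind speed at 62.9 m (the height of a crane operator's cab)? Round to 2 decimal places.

16.11 m/s

First find α: α = ln(V₂/V₁)/ln(z₂/z₁) = ln(15.2/10.8)/ln(44.7/6.0) = 0.34175/2.00821 = 0.1702
Extrapolate from 44.7 m to 62.9 m: V₃ = 15.2 × (62.9/44.7)^0.1702 = 15.2 × 1.0598 = 16.1097 m/s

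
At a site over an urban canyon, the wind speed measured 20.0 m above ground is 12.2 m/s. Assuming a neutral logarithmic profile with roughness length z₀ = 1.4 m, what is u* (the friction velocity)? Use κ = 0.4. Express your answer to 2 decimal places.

Log law: V(z) = (u*/κ) · ln(z/z₀) ⇒ u* = κ · V / ln(z/z₀)
u* = 0.4 × 12.2 / ln(20.0/1.4) = 0.4 × 12.2 / 2.6593
   = 4.8800 / 2.6593 = 1.8351 m/s

u* ≈ 1.84 m/s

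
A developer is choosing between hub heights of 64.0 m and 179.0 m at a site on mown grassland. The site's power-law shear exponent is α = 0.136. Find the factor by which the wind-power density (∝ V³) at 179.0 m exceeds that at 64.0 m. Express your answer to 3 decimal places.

Speed ratio: V_B/V_A = (z_B/z_A)^α = (179.0/64.0)^0.136 = (2.7969)^0.136 = 1.15013
Power-density ratio: P_B/P_A = (V_B/V_A)³ = (1.15013)³ = 1.52140

1.521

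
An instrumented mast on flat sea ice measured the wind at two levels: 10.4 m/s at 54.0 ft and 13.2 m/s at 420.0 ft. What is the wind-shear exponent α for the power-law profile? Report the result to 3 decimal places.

α ≈ 0.116

Power law: V₂/V₁ = (z₂/z₁)^α ⇒ α = ln(V₂/V₁) / ln(z₂/z₁)
α = ln(13.2/10.4) / ln(420.0/54.0) = ln(1.2692) / ln(7.7778)
  = 0.23841 / 2.05127 = 0.11623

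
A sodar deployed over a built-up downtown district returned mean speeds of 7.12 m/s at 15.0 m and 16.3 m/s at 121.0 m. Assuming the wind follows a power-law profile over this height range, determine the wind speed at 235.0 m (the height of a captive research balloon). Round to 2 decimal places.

First find α: α = ln(V₂/V₁)/ln(z₂/z₁) = ln(16.3/7.12)/ln(121.0/15.0) = 0.82826/2.08774 = 0.3967
Extrapolate from 121.0 m to 235.0 m: V₃ = 16.3 × (235.0/121.0)^0.3967 = 16.3 × 1.3013 = 21.2108 m/s

21.21 m/s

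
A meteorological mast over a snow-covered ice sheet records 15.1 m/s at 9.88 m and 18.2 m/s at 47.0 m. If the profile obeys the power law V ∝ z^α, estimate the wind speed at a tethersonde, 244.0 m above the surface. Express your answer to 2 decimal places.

22.17 m/s

First find α: α = ln(V₂/V₁)/ln(z₂/z₁) = ln(18.2/15.1)/ln(47.0/9.88) = 0.18673/1.55964 = 0.1197
Extrapolate from 47.0 m to 244.0 m: V₃ = 18.2 × (244.0/47.0)^0.1197 = 18.2 × 1.2180 = 22.1671 m/s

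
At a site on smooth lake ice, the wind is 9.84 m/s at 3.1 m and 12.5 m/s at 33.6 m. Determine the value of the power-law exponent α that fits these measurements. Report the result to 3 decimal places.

Power law: V₂/V₁ = (z₂/z₁)^α ⇒ α = ln(V₂/V₁) / ln(z₂/z₁)
α = ln(12.5/9.84) / ln(33.6/3.1) = ln(1.2703) / ln(10.8387)
  = 0.23927 / 2.38312 = 0.10040

α ≈ 0.100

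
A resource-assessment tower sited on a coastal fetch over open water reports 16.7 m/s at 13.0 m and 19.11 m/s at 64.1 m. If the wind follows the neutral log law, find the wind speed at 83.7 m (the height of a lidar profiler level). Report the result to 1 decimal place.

Log law: V ∝ ln(z/z₀). From the pair, with r = V₁/V₂ = 0.87389,
ln z₀ = (ln z₁ − r·ln z₂)/(1 − r) = (2.5649 − 0.87389×4.1604)/0.12611 = -8.4910 → z₀ = 0.0002053 m
V₃ = V₁ · ln(z₃/z₀)/ln(z₁/z₀) = 16.7 × 12.9182/11.0559 = 19.5130 m/s

19.5 m/s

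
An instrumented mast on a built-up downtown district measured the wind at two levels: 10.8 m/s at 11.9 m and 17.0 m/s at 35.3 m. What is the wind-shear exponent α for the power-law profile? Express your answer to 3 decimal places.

α ≈ 0.417

Power law: V₂/V₁ = (z₂/z₁)^α ⇒ α = ln(V₂/V₁) / ln(z₂/z₁)
α = ln(17.0/10.8) / ln(35.3/11.9) = ln(1.5741) / ln(2.9664)
  = 0.45367 / 1.08734 = 0.41722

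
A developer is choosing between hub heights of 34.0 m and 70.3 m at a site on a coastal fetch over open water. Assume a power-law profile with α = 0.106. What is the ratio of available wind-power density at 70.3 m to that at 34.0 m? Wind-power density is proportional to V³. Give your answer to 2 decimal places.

Speed ratio: V_B/V_A = (z_B/z_A)^α = (70.3/34.0)^0.106 = (2.0676)^0.106 = 1.08004
Power-density ratio: P_B/P_A = (V_B/V_A)³ = (1.08004)³ = 1.25986

1.26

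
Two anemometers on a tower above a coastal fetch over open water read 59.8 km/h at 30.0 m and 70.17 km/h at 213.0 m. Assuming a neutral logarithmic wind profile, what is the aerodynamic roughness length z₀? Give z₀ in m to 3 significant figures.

Log law: V(z) ∝ ln(z/z₀). With r = V₁/V₂ = 59.8/70.17 = 0.85222,
r · ln(z₂/z₀) = ln(z₁/z₀) ⇒ ln z₀ = (ln z₁ − r·ln z₂)/(1 − r)
ln z₀ = (3.40120 − 0.85222×5.36129) / 0.14778 = -7.9020
z₀ = exp(-7.9020) = 0.0003700 m

z₀ ≈ 0.000370 m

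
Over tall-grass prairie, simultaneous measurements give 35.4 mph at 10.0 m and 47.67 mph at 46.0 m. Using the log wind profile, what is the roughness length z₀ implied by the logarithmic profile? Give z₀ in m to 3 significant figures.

Log law: V(z) ∝ ln(z/z₀). With r = V₁/V₂ = 35.4/47.67 = 0.74261,
r · ln(z₂/z₀) = ln(z₁/z₀) ⇒ ln z₀ = (ln z₁ − r·ln z₂)/(1 − r)
ln z₀ = (2.30259 − 0.74261×3.82864) / 0.25739 = -2.1002
z₀ = exp(-2.1002) = 0.1224 m

z₀ ≈ 0.122 m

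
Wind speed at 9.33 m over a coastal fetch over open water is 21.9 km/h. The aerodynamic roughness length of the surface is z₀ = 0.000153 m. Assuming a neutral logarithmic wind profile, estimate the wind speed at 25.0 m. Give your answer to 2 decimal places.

Log law: V(z) ∝ ln(z/z₀), so V₂/V₁ = ln(z₂/z₀) / ln(z₁/z₀).
ln(25.0/0.000153) = 12.0039, ln(9.33/0.000153) = 11.0183
V₂ = 21.9 × 12.0039/11.0183 = 21.9 × 1.0895 = 23.8591 km/h

23.86 km/h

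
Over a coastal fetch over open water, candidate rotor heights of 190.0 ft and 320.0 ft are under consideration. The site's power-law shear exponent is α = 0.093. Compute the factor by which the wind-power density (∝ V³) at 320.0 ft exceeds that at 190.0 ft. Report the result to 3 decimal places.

Speed ratio: V_B/V_A = (z_B/z_A)^α = (320.0/190.0)^0.093 = (1.6842)^0.093 = 1.04968
Power-density ratio: P_B/P_A = (V_B/V_A)³ = (1.04968)³ = 1.15655

1.157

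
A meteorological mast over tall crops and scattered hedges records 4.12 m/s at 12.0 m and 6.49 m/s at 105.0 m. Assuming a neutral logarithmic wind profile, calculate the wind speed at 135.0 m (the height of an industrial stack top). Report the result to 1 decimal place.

Log law: V ∝ ln(z/z₀). From the pair, with r = V₁/V₂ = 0.63482,
ln z₀ = (ln z₁ − r·ln z₂)/(1 − r) = (2.4849 − 0.63482×4.6540)/0.36518 = -1.2858 → z₀ = 0.2764 m
V₃ = V₁ · ln(z₃/z₀)/ln(z₁/z₀) = 4.12 × 6.1910/3.7707 = 6.7646 m/s

6.8 m/s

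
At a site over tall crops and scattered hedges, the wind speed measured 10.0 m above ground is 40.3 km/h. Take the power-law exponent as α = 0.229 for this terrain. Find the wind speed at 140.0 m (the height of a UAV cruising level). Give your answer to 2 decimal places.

Power-law profile: V₂ = V₁ · (z₂/z₁)^α
V₂ = 40.3 × (140.0/10.0)^0.229 = 40.3 × (14.0000)^0.229
    = 40.3 × 1.8301 = 73.7511 km/h

73.75 km/h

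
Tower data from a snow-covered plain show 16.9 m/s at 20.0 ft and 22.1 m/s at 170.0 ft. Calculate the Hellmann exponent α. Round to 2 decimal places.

Power law: V₂/V₁ = (z₂/z₁)^α ⇒ α = ln(V₂/V₁) / ln(z₂/z₁)
α = ln(22.1/16.9) / ln(170.0/20.0) = ln(1.3077) / ln(8.5000)
  = 0.26826 / 2.14007 = 0.12535

α ≈ 0.13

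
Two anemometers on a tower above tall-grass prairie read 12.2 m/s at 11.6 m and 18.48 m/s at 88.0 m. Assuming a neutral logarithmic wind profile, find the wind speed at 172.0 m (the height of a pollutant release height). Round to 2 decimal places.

Log law: V ∝ ln(z/z₀). From the pair, with r = V₁/V₂ = 0.66017,
ln z₀ = (ln z₁ − r·ln z₂)/(1 − r) = (2.4510 − 0.66017×4.4773)/0.33983 = -1.4855 → z₀ = 0.2264 m
V₃ = V₁ · ln(z₃/z₀)/ln(z₁/z₀) = 12.2 × 6.6330/3.9365 = 20.5570 m/s

20.56 m/s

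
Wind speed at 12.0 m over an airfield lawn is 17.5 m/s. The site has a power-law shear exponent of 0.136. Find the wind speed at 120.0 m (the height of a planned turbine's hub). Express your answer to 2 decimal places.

23.94 m/s

Power-law profile: V₂ = V₁ · (z₂/z₁)^α
V₂ = 17.5 × (120.0/12.0)^0.136 = 17.5 × (10.0000)^0.136
    = 17.5 × 1.3677 = 23.9353 m/s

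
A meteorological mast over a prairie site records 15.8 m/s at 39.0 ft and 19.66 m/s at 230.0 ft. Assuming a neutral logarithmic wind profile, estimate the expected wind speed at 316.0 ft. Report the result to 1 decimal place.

Log law: V ∝ ln(z/z₀). From the pair, with r = V₁/V₂ = 0.80366,
ln z₀ = (ln z₁ − r·ln z₂)/(1 − r) = (3.6636 − 0.80366×5.4381)/0.19634 = -3.6000 → z₀ = 0.02732 ft
V₃ = V₁ · ln(z₃/z₀)/ln(z₁/z₀) = 15.8 × 9.3558/7.2636 = 20.3510 m/s

20.4 m/s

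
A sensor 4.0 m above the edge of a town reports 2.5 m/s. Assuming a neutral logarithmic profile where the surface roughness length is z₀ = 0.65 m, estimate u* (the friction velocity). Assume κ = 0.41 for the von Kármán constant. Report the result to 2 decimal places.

Log law: V(z) = (u*/κ) · ln(z/z₀) ⇒ u* = κ · V / ln(z/z₀)
u* = 0.41 × 2.5 / ln(4.0/0.65) = 0.41 × 2.5 / 1.8171
   = 1.0250 / 1.8171 = 0.5641 m/s

u* ≈ 0.56 m/s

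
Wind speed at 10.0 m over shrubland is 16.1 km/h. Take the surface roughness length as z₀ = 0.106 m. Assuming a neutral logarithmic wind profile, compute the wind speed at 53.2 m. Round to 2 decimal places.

Log law: V(z) ∝ ln(z/z₀), so V₂/V₁ = ln(z₂/z₀) / ln(z₁/z₀).
ln(53.2/0.106) = 6.2184, ln(10.0/0.106) = 4.5469
V₂ = 16.1 × 6.2184/4.5469 = 16.1 × 1.3676 = 22.0185 km/h

22.02 km/h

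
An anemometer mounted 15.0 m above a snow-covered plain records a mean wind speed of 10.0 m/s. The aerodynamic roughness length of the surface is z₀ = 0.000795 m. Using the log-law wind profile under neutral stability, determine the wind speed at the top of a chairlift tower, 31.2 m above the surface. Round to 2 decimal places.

10.74 m/s

Log law: V(z) ∝ ln(z/z₀), so V₂/V₁ = ln(z₂/z₀) / ln(z₁/z₀).
ln(31.2/0.000795) = 10.5776, ln(15.0/0.000795) = 9.8452
V₂ = 10.0 × 10.5776/9.8452 = 10.0 × 1.0744 = 10.7439 m/s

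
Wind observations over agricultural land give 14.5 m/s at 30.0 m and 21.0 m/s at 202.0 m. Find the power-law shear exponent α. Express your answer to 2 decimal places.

α ≈ 0.19

Power law: V₂/V₁ = (z₂/z₁)^α ⇒ α = ln(V₂/V₁) / ln(z₂/z₁)
α = ln(21.0/14.5) / ln(202.0/30.0) = ln(1.4483) / ln(6.7333)
  = 0.37037 / 1.90707 = 0.19421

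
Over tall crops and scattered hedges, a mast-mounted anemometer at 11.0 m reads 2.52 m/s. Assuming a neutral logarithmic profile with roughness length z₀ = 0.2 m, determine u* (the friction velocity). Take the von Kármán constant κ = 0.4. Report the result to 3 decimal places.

Log law: V(z) = (u*/κ) · ln(z/z₀) ⇒ u* = κ · V / ln(z/z₀)
u* = 0.4 × 2.52 / ln(11.0/0.2) = 0.4 × 2.52 / 4.0073
   = 1.0080 / 4.0073 = 0.2515 m/s

u* ≈ 0.252 m/s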